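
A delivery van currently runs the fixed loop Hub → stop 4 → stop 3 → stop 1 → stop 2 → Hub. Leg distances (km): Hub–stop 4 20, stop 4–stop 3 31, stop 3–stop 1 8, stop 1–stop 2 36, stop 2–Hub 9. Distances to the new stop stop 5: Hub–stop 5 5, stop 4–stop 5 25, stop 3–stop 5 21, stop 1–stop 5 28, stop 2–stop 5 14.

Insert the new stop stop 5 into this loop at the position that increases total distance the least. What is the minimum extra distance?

Minimum extra distance: 6 km, inserting stop 5 between stop 1 and stop 2.

Insertion cost between consecutive stops i–j is d(i,stop 5) + d(stop 5,j) − d(i,j):
  between Hub and stop 4: 5 + 25 − 20 = 10
  between stop 4 and stop 3: 25 + 21 − 31 = 15
  between stop 3 and stop 1: 21 + 28 − 8 = 41
  between stop 1 and stop 2: 28 + 14 − 36 = 6
  between stop 2 and Hub: 14 + 5 − 9 = 10
Cheapest insertion is between stop 1 and stop 2, adding 6.
New total = 104 + 6 = 110.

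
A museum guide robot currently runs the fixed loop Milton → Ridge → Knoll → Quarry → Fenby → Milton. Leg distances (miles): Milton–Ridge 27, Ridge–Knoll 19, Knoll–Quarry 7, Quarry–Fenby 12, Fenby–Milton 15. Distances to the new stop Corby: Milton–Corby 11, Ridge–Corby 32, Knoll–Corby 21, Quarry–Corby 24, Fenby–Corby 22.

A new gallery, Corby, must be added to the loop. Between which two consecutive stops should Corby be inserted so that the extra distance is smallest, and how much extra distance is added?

Insertion cost between consecutive stops i–j is d(i,Corby) + d(Corby,j) − d(i,j):
  between Milton and Ridge: 11 + 32 − 27 = 16
  between Ridge and Knoll: 32 + 21 − 19 = 34
  between Knoll and Quarry: 21 + 24 − 7 = 38
  between Quarry and Fenby: 24 + 22 − 12 = 34
  between Fenby and Milton: 22 + 11 − 15 = 18
Cheapest insertion is between Milton and Ridge, adding 16.
New total = 80 + 16 = 96.

+16 miles — insert Corby between Milton and Ridge.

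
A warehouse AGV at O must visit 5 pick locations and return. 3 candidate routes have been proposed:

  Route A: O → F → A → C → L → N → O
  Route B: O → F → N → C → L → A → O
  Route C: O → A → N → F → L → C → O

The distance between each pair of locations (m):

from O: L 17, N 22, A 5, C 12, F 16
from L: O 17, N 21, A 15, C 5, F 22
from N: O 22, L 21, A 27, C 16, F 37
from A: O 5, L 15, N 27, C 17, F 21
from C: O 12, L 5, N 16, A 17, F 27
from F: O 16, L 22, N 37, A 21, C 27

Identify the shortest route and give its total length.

Shortest is Route B, total 94 m.

Route A: 16 + 21 + 17 + 5 + 21 + 22 = 102
Route B: 16 + 37 + 16 + 5 + 15 + 5 = 94
Route C: 5 + 27 + 37 + 22 + 5 + 12 = 108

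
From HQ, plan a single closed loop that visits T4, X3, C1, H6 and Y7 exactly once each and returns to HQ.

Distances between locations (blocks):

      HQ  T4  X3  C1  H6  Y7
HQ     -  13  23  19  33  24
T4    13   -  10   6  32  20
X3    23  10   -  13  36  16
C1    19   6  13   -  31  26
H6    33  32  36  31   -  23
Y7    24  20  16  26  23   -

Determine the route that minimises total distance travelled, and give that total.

Shortest round trip = 104 blocks.

HQ→T4→X3→C1→H6→Y7→HQ: 13+10+13+31+23+24 = 114
HQ→T4→X3→C1→Y7→H6→HQ: 13+10+13+26+23+33 = 118
HQ→T4→X3→H6→C1→Y7→HQ: 13+10+36+31+26+24 = 140
HQ→T4→X3→H6→Y7→C1→HQ: 13+10+36+23+26+19 = 127
HQ→T4→X3→Y7→C1→H6→HQ: 13+10+16+26+31+33 = 129
HQ→T4→X3→Y7→H6→C1→HQ: 13+10+16+23+31+19 = 112
HQ→T4→C1→X3→H6→Y7→HQ: 13+6+13+36+23+24 = 115
HQ→T4→C1→X3→Y7→H6→HQ: 13+6+13+16+23+33 = 104
HQ→T4→C1→H6→X3→Y7→HQ: 13+6+31+36+16+24 = 126
HQ→T4→C1→H6→Y7→X3→HQ: 13+6+31+23+16+23 = 112
HQ→T4→C1→Y7→X3→H6→HQ: 13+6+26+16+36+33 = 130
HQ→T4→C1→Y7→H6→X3→HQ: 13+6+26+23+36+23 = 127
HQ→T4→H6→X3→C1→Y7→HQ: 13+32+36+13+26+24 = 144
HQ→T4→H6→X3→Y7→C1→HQ: 13+32+36+16+26+19 = 142
… (46 more)
The minimum is 104.
One optimal route: HQ → T4 → C1 → X3 → Y7 → H6 → HQ (or its reverse).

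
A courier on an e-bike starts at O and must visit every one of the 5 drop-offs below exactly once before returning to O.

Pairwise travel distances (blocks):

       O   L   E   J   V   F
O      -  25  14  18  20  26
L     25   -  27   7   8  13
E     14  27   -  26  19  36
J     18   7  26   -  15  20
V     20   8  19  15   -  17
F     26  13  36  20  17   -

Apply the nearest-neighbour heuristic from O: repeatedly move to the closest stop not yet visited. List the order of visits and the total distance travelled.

94 blocks along O → E → V → L → J → F → O.

At O the remaining stops are E 14, J 18, V 20, L 25, F 26; go to E.
At E the remaining stops are V 19, J 26, L 27, F 36; go to V.
At V the remaining stops are L 8, J 15, F 17; go to L.
At L the remaining stops are J 7, F 13; go to J.
At J the remaining stops are F 20; go to F.
Return F→O: 26.
Total = 14 + 19 + 8 + 7 + 20 + 26 = 94.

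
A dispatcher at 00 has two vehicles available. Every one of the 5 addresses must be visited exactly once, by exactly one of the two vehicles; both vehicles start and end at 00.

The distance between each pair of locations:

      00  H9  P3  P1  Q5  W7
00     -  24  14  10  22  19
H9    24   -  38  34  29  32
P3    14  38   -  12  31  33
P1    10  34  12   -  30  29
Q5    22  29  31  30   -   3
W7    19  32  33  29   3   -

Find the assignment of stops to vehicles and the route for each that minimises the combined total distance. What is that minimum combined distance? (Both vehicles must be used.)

Check every non-empty split of the stops between the two vehicles; for each half take its own optimal tour:
  {H9} + {P3, P1, Q5, W7}: 48 + 75 = 123
  {P3} + {H9, P1, Q5, W7}: 28 + 95 = 123
  {H9, P3} + {P1, Q5, W7}: 76 + 62 = 138
  {P1} + {H9, P3, Q5, W7}: 20 + 103 = 123
  {H9, P1} + {P3, Q5, W7}: 68 + 67 = 135
  {P3, P1} + {H9, Q5, W7}: 36 + 75 = 111
  … (15 splits in total)
Best: vehicle 1 00 → P3 → P1 → 00 = 36; vehicle 2 00 → H9 → Q5 → W7 → 00 = 75; combined 111.

Minimum combined distance: 111.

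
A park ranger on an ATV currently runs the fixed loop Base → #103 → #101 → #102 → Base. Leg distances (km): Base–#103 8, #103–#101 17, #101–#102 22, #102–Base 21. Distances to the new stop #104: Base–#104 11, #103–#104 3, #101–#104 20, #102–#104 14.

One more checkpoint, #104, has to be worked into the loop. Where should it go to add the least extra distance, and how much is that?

+4 km — insert #104 between #102 and Base.

Insertion cost between consecutive stops i–j is d(i,#104) + d(#104,j) − d(i,j):
  between Base and #103: 11 + 3 − 8 = 6
  between #103 and #101: 3 + 20 − 17 = 6
  between #101 and #102: 20 + 14 − 22 = 12
  between #102 and Base: 14 + 11 − 21 = 4
Cheapest insertion is between #102 and Base, adding 4.
New total = 68 + 4 = 72.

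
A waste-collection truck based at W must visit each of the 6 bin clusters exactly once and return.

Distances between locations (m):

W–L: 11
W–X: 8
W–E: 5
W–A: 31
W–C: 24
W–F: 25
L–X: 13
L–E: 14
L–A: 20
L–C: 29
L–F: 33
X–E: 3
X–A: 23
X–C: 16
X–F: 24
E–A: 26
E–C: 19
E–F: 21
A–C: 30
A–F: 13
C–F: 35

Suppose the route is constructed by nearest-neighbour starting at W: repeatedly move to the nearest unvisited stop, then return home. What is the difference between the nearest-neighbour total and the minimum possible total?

The nearest-neighbour route is 10 m longer than optimal.

W: E=5, X=8, L=11, C=24, F=25, A=31 ⇒ E
E: X=3, L=14, C=19, F=21, A=26 ⇒ X
X: L=13, C=16, A=23, F=24 ⇒ L
L: A=20, C=29, F=33 ⇒ A
A: F=13, C=30 ⇒ F
F: C=35 ⇒ C
NN route W → E → X → L → A → F → C → W costs 113.
Optimal: W → L → A → F → C → X → E → W costs 103 (by enumerating all 360 distinct tours).
Excess = 113 − 103 = 10.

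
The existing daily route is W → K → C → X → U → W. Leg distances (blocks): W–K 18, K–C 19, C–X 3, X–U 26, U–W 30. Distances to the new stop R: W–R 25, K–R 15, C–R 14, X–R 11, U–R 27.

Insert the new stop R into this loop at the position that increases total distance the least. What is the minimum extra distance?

+10 blocks — insert R between K and C.

Insertion cost between consecutive stops i–j is d(i,R) + d(R,j) − d(i,j):
  between W and K: 25 + 15 − 18 = 22
  between K and C: 15 + 14 − 19 = 10
  between C and X: 14 + 11 − 3 = 22
  between X and U: 11 + 27 − 26 = 12
  between U and W: 27 + 25 − 30 = 22
Cheapest insertion is between K and C, adding 10.
New total = 96 + 10 = 106.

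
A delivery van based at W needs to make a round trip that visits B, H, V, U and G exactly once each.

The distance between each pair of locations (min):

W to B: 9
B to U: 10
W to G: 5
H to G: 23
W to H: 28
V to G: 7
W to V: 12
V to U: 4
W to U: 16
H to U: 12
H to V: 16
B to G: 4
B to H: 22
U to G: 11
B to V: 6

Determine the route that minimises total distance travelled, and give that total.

Minimum total distance: 59 min.

W - B - H - V - U - G - W: 9+22+16+4+11+5 = 67
W - B - H - V - G - U - W: 9+22+16+7+11+16 = 81
W - B - H - U - V - G - W: 9+22+12+4+7+5 = 59
W - B - H - U - G - V - W: 9+22+12+11+7+12 = 73
W - B - H - G - V - U - W: 9+22+23+7+4+16 = 81
W - B - H - G - U - V - W: 9+22+23+11+4+12 = 81
W - B - V - H - U - G - W: 9+6+16+12+11+5 = 59
W - B - V - H - G - U - W: 9+6+16+23+11+16 = 81
W - B - V - U - H - G - W: 9+6+4+12+23+5 = 59
W - B - V - U - G - H - W: 9+6+4+11+23+28 = 81
W - B - V - G - H - U - W: 9+6+7+23+12+16 = 73
W - B - V - G - U - H - W: 9+6+7+11+12+28 = 73
W - B - U - H - V - G - W: 9+10+12+16+7+5 = 59
W - B - U - H - G - V - W: 9+10+12+23+7+12 = 73
… (46 more)
The minimum is 59.
One optimal route: W → B → H → U → V → G → W (or its reverse).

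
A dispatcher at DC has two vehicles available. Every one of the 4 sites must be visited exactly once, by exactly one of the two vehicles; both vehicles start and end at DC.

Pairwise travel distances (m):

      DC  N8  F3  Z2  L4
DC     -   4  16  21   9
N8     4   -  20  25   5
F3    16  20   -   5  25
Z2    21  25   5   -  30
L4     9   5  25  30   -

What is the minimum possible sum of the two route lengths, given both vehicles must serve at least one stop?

Try each way of splitting the stops between the two vehicles (each non-empty) and, for each split, find the best tour for each vehicle:
  {N8} + {F3, Z2, L4}: 8 + 60 = 68
  {F3} + {N8, Z2, L4}: 32 + 60 = 92
  {N8, F3} + {Z2, L4}: 40 + 60 = 100
  {Z2} + {N8, F3, L4}: 42 + 50 = 92
  {N8, Z2} + {F3, L4}: 50 + 50 = 100
  {F3, Z2} + {N8, L4}: 42 + 18 = 60
  … (7 splits in total)
Best: vehicle 1 DC → F3 → Z2 → DC = 42; vehicle 2 DC → N8 → L4 → DC = 18; combined 60.

Minimum combined distance: 60 m.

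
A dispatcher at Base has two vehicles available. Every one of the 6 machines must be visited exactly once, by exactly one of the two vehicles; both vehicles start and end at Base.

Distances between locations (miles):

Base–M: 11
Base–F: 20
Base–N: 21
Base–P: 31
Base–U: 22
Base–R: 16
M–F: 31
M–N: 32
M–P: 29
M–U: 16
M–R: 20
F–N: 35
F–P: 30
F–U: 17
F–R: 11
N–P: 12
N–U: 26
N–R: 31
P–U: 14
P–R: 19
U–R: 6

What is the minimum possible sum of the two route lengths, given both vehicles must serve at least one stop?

106 miles — the smallest possible combined total.

Try each way of splitting the stops between the two vehicles (each non-empty) and, for each split, find the best tour for each vehicle:
  {M} + {F, N, P, U, R}: 22 + 84 = 106
  {F} + {M, N, P, U, R}: 40 + 84 = 124
  {M, F} + {N, P, U, R}: 62 + 69 = 131
  {N} + {M, F, P, U, R}: 42 + 91 = 133
  {M, N} + {F, P, U, R}: 64 + 82 = 146
  {F, N} + {M, P, U, R}: 76 + 76 = 152
  … (31 splits in total)
Best: vehicle 1 Base → M → Base = 22; vehicle 2 Base → F → R → U → P → N → Base = 84; combined 106.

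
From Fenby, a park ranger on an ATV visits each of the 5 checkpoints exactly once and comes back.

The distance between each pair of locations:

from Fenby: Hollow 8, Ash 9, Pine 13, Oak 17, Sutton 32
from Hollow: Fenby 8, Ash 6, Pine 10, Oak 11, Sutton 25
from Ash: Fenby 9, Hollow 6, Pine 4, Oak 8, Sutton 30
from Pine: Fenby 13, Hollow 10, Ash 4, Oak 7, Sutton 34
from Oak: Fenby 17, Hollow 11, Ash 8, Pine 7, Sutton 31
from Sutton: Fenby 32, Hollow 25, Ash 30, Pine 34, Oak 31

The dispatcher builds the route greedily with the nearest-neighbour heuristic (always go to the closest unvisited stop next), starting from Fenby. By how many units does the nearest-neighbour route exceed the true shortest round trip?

Excess over optimum: 4.

Fenby: Hollow=8, Ash=9, Pine=13, Oak=17, Sutton=32 ⇒ Hollow
Hollow: Ash=6, Pine=10, Oak=11, Sutton=25 ⇒ Ash
Ash: Pine=4, Oak=8, Sutton=30 ⇒ Pine
Pine: Oak=7, Sutton=34 ⇒ Oak
Oak: Sutton=31 ⇒ Sutton
NN route Fenby → Hollow → Ash → Pine → Oak → Sutton → Fenby costs 88.
Optimal: Fenby → Hollow → Sutton → Oak → Pine → Ash → Fenby costs 84 (by enumerating all 60 distinct tours).
Excess = 88 − 84 = 4.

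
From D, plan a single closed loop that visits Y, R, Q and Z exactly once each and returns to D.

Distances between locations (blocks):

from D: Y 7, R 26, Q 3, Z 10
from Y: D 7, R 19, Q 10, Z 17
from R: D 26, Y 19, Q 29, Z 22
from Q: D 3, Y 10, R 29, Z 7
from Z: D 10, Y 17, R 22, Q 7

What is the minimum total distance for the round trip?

D-Y-R-Q-Z-D: 7+19+29+7+10 = 72
D-Y-R-Z-Q-D: 7+19+22+7+3 = 58
D-Y-Q-R-Z-D: 7+10+29+22+10 = 78
D-Y-Q-Z-R-D: 7+10+7+22+26 = 72
D-Y-Z-R-Q-D: 7+17+22+29+3 = 78
D-Y-Z-Q-R-D: 7+17+7+29+26 = 86
D-R-Y-Q-Z-D: 26+19+10+7+10 = 72
D-R-Y-Z-Q-D: 26+19+17+7+3 = 72
D-R-Q-Y-Z-D: 26+29+10+17+10 = 92
D-R-Z-Y-Q-D: 26+22+17+10+3 = 78
D-Q-Y-R-Z-D: 3+10+19+22+10 = 64
D-Q-R-Y-Z-D: 3+29+19+17+10 = 78
The minimum is 58.
One optimal route: D → Y → R → Z → Q → D (or its reverse).

Minimum total distance: 58 blocks.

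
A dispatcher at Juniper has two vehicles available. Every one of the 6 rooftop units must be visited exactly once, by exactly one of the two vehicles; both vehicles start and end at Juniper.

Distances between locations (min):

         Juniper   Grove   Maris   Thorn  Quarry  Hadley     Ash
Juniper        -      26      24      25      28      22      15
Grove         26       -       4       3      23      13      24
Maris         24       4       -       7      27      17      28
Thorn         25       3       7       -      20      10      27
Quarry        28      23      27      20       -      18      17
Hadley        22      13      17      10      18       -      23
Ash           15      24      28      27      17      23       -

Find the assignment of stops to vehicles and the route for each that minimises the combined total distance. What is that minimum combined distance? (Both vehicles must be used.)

Minimum combined distance: 117 min.

Try each way of splitting the stops between the two vehicles (each non-empty) and, for each split, find the best tour for each vehicle:
  {Grove} + {Maris, Thorn, Quarry, Hadley, Ash}: 52 + 91 = 143
  {Maris} + {Grove, Thorn, Quarry, Hadley, Ash}: 48 + 89 = 137
  {Grove, Maris} + {Thorn, Quarry, Hadley, Ash}: 54 + 84 = 138
  {Thorn} + {Grove, Maris, Quarry, Hadley, Ash}: 50 + 91 = 141
  {Grove, Thorn} + {Maris, Quarry, Hadley, Ash}: 54 + 91 = 145
  {Maris, Thorn} + {Grove, Quarry, Hadley, Ash}: 56 + 89 = 145
  … (31 splits in total)
  {Grove, Maris, Thorn, Quarry, Hadley} + {Ash}: 87 + 30 = 117  ← best
Best: vehicle 1 Juniper → Maris → Grove → Thorn → Hadley → Quarry → Juniper = 87; vehicle 2 Juniper → Ash → Juniper = 30; combined 117.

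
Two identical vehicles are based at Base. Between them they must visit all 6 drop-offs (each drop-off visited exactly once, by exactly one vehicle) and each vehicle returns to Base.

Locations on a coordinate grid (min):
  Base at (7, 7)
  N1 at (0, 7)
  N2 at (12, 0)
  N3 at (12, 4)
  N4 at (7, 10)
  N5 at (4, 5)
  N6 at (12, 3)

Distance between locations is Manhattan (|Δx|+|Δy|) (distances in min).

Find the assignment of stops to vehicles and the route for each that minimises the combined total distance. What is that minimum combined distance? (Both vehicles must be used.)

Check every non-empty split of the stops between the two vehicles; for each half take its own optimal tour:
  {N1} + {N2, N3, N4, N5, N6}: 14 + 36 = 50
  {N2} + {N1, N3, N4, N5, N6}: 24 + 38 = 62
  {N1, N2} + {N3, N4, N5, N6}: 38 + 30 = 68
  {N3} + {N1, N2, N4, N5, N6}: 16 + 44 = 60
  {N1, N3} + {N2, N4, N5, N6}: 30 + 36 = 66
  {N2, N3} + {N1, N4, N5, N6}: 24 + 38 = 62
  … (31 splits in total)
  {N4} + {N1, N2, N3, N5, N6}: 6 + 38 = 44  ← best
Best: vehicle 1 Base → N4 → Base = 6; vehicle 2 Base → N1 → N5 → N2 → N6 → N3 → Base = 38; combined 44.

Minimum combined distance: 44 min.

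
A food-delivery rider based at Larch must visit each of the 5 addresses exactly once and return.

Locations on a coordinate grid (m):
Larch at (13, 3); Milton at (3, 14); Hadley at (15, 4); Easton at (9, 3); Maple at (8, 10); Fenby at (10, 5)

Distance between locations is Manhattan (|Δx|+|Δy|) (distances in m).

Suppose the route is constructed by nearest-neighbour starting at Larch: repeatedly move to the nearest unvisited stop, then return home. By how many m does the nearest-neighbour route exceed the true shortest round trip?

Larch: Hadley=3, Easton=4, Fenby=5, Maple=12, Milton=21 ⇒ Hadley
Hadley: Fenby=6, Easton=7, Maple=13, Milton=22 ⇒ Fenby
Fenby: Easton=3, Maple=7, Milton=16 ⇒ Easton
Easton: Maple=8, Milton=17 ⇒ Maple
Maple: Milton=9 ⇒ Milton
NN route Larch → Hadley → Fenby → Easton → Maple → Milton → Larch costs 50.
Optimal: Larch → Hadley → Fenby → Milton → Maple → Easton → Larch costs 46 (by enumerating all 60 distinct tours).
Excess = 50 − 46 = 4.

4 m longer than the optimal tour.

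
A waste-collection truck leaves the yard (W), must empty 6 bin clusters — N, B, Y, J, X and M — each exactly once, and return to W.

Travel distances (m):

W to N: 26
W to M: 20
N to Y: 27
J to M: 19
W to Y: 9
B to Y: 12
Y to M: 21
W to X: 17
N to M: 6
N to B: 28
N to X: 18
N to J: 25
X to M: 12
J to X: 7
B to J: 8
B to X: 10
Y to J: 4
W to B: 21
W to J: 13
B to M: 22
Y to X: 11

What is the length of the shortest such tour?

75 m — the shortest possible round trip.

W→N→B→Y→J→X→M→W: 26+28+12+4+7+12+20 = 109
W→N→B→Y→J→M→X→W: 26+28+12+4+19+12+17 = 118
W→N→B→Y→X→J→M→W: 26+28+12+11+7+19+20 = 123
W→N→B→Y→X→M→J→W: 26+28+12+11+12+19+13 = 121
W→N→B→Y→M→J→X→W: 26+28+12+21+19+7+17 = 130
W→N→B→Y→M→X→J→W: 26+28+12+21+12+7+13 = 119
W→N→B→J→Y→X→M→W: 26+28+8+4+11+12+20 = 109
W→N→B→J→Y→M→X→W: 26+28+8+4+21+12+17 = 116
… (352 more)
W→N→M→X→B→J→Y→W: 26+6+12+10+8+4+9 = 75  ← best
The minimum is 75.
One optimal route: W → N → M → X → B → J → Y → W (or its reverse).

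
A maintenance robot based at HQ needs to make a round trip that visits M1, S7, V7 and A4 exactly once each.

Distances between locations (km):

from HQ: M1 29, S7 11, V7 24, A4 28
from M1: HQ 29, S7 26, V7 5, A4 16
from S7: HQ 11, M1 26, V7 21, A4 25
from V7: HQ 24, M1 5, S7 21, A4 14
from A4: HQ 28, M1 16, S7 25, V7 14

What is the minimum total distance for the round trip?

With 4 stops there are 4!/2 = 12 distinct round trips (a route and its reverse cost the same).
HQ - M1 - S7 - V7 - A4 - HQ: 29+26+21+14+28 = 118
HQ - M1 - S7 - A4 - V7 - HQ: 29+26+25+14+24 = 118
HQ - M1 - V7 - S7 - A4 - HQ: 29+5+21+25+28 = 108
HQ - M1 - V7 - A4 - S7 - HQ: 29+5+14+25+11 = 84
HQ - M1 - A4 - S7 - V7 - HQ: 29+16+25+21+24 = 115
HQ - M1 - A4 - V7 - S7 - HQ: 29+16+14+21+11 = 91
HQ - S7 - M1 - V7 - A4 - HQ: 11+26+5+14+28 = 84
HQ - S7 - M1 - A4 - V7 - HQ: 11+26+16+14+24 = 91
HQ - S7 - V7 - M1 - A4 - HQ: 11+21+5+16+28 = 81
HQ - S7 - A4 - M1 - V7 - HQ: 11+25+16+5+24 = 81
HQ - V7 - M1 - S7 - A4 - HQ: 24+5+26+25+28 = 108
HQ - V7 - S7 - M1 - A4 - HQ: 24+21+26+16+28 = 115
The minimum is 81.
One optimal route: HQ → S7 → V7 → M1 → A4 → HQ (or its reverse).

81 km — the shortest possible round trip.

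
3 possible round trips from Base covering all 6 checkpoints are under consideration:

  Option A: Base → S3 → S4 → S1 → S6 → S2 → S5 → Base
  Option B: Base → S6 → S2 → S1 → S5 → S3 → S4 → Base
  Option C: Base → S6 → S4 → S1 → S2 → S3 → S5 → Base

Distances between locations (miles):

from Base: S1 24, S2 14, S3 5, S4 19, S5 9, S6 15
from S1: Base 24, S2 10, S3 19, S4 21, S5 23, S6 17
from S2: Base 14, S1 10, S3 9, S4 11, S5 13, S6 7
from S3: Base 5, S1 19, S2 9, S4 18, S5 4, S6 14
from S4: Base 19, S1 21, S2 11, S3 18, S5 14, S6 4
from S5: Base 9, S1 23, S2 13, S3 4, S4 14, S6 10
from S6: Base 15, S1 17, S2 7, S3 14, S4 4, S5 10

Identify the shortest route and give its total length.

Option A: 5 + 18 + 21 + 17 + 7 + 13 + 9 = 90
Option B: 15 + 7 + 10 + 23 + 4 + 18 + 19 = 96
Option C: 15 + 4 + 21 + 10 + 9 + 4 + 9 = 72

72 miles — Option C is the shortest.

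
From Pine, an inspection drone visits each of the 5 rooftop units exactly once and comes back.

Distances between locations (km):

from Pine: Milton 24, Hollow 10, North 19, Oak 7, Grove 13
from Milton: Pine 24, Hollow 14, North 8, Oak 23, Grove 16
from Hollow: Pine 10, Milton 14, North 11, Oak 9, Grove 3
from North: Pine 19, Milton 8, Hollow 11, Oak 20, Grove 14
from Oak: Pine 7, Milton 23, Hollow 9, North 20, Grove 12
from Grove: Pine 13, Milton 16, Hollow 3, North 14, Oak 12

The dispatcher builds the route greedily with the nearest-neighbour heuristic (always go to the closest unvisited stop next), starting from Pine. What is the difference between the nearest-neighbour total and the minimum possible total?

3 km longer than the optimal tour.

From Pine: Oak=7, Hollow=10, Grove=13, North=19, Milton=24 → choose Oak (7).
From Oak: Hollow=9, Grove=12, North=20, Milton=23 → choose Hollow (9).
From Hollow: Grove=3, North=11, Milton=14 → choose Grove (3).
From Grove: North=14, Milton=16 → choose North (14).
From North: Milton=8 → choose Milton (8).
NN route Pine → Oak → Hollow → Grove → North → Milton → Pine costs 65.
Optimal: Pine → North → Milton → Grove → Hollow → Oak → Pine costs 62 (by enumerating all 60 distinct tours).
Excess = 65 − 62 = 3.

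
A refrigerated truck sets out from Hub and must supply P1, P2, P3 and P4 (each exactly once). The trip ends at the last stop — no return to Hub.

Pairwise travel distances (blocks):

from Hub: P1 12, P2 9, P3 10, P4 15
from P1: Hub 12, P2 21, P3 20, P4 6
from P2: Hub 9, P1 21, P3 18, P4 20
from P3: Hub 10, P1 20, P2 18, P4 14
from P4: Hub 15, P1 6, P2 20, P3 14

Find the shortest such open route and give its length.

There are 4! = 24 possible orderings.
Hub - P1 - P2 - P3 - P4: 12+21+18+14 = 65
Hub - P1 - P2 - P4 - P3: 12+21+20+14 = 67
Hub - P1 - P3 - P2 - P4: 12+20+18+20 = 70
Hub - P1 - P3 - P4 - P2: 12+20+14+20 = 66
Hub - P1 - P4 - P2 - P3: 12+6+20+18 = 56
Hub - P1 - P4 - P3 - P2: 12+6+14+18 = 50
Hub - P2 - P1 - P3 - P4: 9+21+20+14 = 64
Hub - P2 - P1 - P4 - P3: 9+21+6+14 = 50
Hub - P2 - P3 - P1 - P4: 9+18+20+6 = 53
Hub - P2 - P3 - P4 - P1: 9+18+14+6 = 47
Hub - P2 - P4 - P1 - P3: 9+20+6+20 = 55
Hub - P2 - P4 - P3 - P1: 9+20+14+20 = 63
Hub - P3 - P1 - P2 - P4: 10+20+21+20 = 71
Hub - P3 - P1 - P4 - P2: 10+20+6+20 = 56
… (10 more)
The minimum is 47.
One shortest path: Hub → P2 → P3 → P4 → P1.

47 blocks — the minimum one-way total.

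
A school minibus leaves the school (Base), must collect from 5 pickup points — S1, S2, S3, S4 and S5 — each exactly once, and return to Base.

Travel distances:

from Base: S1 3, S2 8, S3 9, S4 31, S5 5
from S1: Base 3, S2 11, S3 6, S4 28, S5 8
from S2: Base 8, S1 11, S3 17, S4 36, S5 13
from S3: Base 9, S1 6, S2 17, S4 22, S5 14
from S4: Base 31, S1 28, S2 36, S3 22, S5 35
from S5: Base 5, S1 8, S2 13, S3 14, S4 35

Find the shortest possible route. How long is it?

Base - S1 - S2 - S3 - S4 - S5 - Base: 3+11+17+22+35+5 = 93
Base - S1 - S2 - S3 - S5 - S4 - Base: 3+11+17+14+35+31 = 111
Base - S1 - S2 - S4 - S3 - S5 - Base: 3+11+36+22+14+5 = 91
Base - S1 - S2 - S4 - S5 - S3 - Base: 3+11+36+35+14+9 = 108
Base - S1 - S2 - S5 - S3 - S4 - Base: 3+11+13+14+22+31 = 94
Base - S1 - S2 - S5 - S4 - S3 - Base: 3+11+13+35+22+9 = 93
Base - S1 - S3 - S2 - S4 - S5 - Base: 3+6+17+36+35+5 = 102
Base - S1 - S3 - S2 - S5 - S4 - Base: 3+6+17+13+35+31 = 105
Base - S1 - S3 - S4 - S2 - S5 - Base: 3+6+22+36+13+5 = 85
Base - S1 - S3 - S4 - S5 - S2 - Base: 3+6+22+35+13+8 = 87
Base - S1 - S3 - S5 - S2 - S4 - Base: 3+6+14+13+36+31 = 103
Base - S1 - S3 - S5 - S4 - S2 - Base: 3+6+14+35+36+8 = 102
Base - S1 - S4 - S2 - S3 - S5 - Base: 3+28+36+17+14+5 = 103
Base - S1 - S4 - S2 - S5 - S3 - Base: 3+28+36+13+14+9 = 103
… (46 more)
The minimum is 85.
One optimal route: Base → S1 → S3 → S4 → S2 → S5 → Base (or its reverse).

Minimum total distance: 85.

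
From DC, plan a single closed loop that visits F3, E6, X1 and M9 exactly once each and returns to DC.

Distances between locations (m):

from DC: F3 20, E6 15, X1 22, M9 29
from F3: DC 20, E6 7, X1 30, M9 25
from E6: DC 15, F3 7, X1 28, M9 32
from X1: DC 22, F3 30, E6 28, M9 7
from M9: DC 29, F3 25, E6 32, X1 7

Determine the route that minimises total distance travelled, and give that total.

DC - F3 - E6 - X1 - M9 - DC: 20+7+28+7+29 = 91
DC - F3 - E6 - M9 - X1 - DC: 20+7+32+7+22 = 88
DC - F3 - X1 - E6 - M9 - DC: 20+30+28+32+29 = 139
DC - F3 - X1 - M9 - E6 - DC: 20+30+7+32+15 = 104
DC - F3 - M9 - E6 - X1 - DC: 20+25+32+28+22 = 127
DC - F3 - M9 - X1 - E6 - DC: 20+25+7+28+15 = 95
DC - E6 - F3 - X1 - M9 - DC: 15+7+30+7+29 = 88
DC - E6 - F3 - M9 - X1 - DC: 15+7+25+7+22 = 76
DC - E6 - X1 - F3 - M9 - DC: 15+28+30+25+29 = 127
DC - E6 - M9 - F3 - X1 - DC: 15+32+25+30+22 = 124
DC - X1 - F3 - E6 - M9 - DC: 22+30+7+32+29 = 120
DC - X1 - E6 - F3 - M9 - DC: 22+28+7+25+29 = 111
The minimum is 76.
One optimal route: DC → E6 → F3 → M9 → X1 → DC (or its reverse).

76 m — the shortest possible round trip.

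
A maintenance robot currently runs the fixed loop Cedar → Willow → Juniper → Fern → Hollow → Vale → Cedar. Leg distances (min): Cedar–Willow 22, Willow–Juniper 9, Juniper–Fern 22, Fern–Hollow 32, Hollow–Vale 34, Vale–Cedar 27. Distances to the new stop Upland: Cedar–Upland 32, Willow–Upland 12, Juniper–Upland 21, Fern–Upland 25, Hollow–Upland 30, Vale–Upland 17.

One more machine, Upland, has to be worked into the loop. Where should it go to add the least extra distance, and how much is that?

Minimum extra distance: 13 min, inserting Upland between Hollow and Vale.

Insertion cost between consecutive stops i–j is d(i,Upland) + d(Upland,j) − d(i,j):
  between Cedar and Willow: 32 + 12 − 22 = 22
  between Willow and Juniper: 12 + 21 − 9 = 24
  between Juniper and Fern: 21 + 25 − 22 = 24
  between Fern and Hollow: 25 + 30 − 32 = 23
  between Hollow and Vale: 30 + 17 − 34 = 13
  between Vale and Cedar: 17 + 32 − 27 = 22
Cheapest insertion is between Hollow and Vale, adding 13.
New total = 146 + 13 = 159.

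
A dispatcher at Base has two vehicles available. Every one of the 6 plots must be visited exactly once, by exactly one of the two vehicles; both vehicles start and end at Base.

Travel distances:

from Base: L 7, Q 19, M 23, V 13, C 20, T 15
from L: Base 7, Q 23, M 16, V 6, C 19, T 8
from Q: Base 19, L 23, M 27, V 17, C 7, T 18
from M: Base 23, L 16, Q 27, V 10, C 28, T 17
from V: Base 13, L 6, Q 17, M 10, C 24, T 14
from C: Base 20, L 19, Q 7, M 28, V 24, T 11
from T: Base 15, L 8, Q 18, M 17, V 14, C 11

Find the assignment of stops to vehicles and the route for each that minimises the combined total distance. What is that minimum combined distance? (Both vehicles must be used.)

91 — the smallest possible combined total.

Try each way of splitting the stops between the two vehicles (each non-empty) and, for each split, find the best tour for each vehicle:
  {L} + {Q, M, V, C, T}: 14 + 77 = 91
  {Q} + {L, M, V, C, T}: 38 + 71 = 109
  {L, Q} + {M, V, C, T}: 49 + 71 = 120
  {M} + {L, Q, V, C, T}: 46 + 63 = 109
  {L, M} + {Q, V, C, T}: 46 + 63 = 109
  {Q, M} + {L, V, C, T}: 69 + 58 = 127
  … (31 splits in total)
Best: vehicle 1 Base → L → Base = 14; vehicle 2 Base → Q → C → T → M → V → Base = 77; combined 91.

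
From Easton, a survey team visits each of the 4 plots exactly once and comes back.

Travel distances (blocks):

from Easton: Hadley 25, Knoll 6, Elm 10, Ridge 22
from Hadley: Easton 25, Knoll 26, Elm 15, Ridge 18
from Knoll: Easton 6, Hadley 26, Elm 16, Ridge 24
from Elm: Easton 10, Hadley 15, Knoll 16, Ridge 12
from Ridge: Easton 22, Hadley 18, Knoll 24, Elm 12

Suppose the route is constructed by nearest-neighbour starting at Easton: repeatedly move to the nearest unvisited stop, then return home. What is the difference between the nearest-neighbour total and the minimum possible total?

From Easton: Knoll=6, Elm=10, Ridge=22, Hadley=25 → choose Knoll (6).
From Knoll: Elm=16, Ridge=24, Hadley=26 → choose Elm (16).
From Elm: Ridge=12, Hadley=15 → choose Ridge (12).
From Ridge: Hadley=18 → choose Hadley (18).
NN route Easton → Knoll → Elm → Ridge → Hadley → Easton costs 77.
Optimal: Easton → Knoll → Hadley → Ridge → Elm → Easton costs 72 (by enumerating all 12 distinct tours).
Excess = 77 − 72 = 5.

The nearest-neighbour route is 5 blocks longer than optimal.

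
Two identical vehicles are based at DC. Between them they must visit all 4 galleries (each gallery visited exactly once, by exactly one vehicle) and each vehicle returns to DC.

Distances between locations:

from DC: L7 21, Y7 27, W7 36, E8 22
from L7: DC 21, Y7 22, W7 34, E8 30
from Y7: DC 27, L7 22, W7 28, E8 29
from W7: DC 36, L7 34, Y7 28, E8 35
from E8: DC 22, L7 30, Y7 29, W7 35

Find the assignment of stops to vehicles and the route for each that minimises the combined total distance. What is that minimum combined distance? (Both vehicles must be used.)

Minimum combined distance: 151.

Check every non-empty split of the stops between the two vehicles; for each half take its own optimal tour:
  {L7} + {Y7, W7, E8}: 42 + 112 = 154
  {Y7} + {L7, W7, E8}: 54 + 112 = 166
  {L7, Y7} + {W7, E8}: 70 + 93 = 163
  {W7} + {L7, Y7, E8}: 72 + 94 = 166
  {L7, W7} + {Y7, E8}: 91 + 78 = 169
  {Y7, W7} + {L7, E8}: 91 + 73 = 164
  … (7 splits in total)
  {L7, Y7, W7} + {E8}: 107 + 44 = 151  ← best
Best: vehicle 1 DC → L7 → Y7 → W7 → DC = 107; vehicle 2 DC → E8 → DC = 44; combined 151.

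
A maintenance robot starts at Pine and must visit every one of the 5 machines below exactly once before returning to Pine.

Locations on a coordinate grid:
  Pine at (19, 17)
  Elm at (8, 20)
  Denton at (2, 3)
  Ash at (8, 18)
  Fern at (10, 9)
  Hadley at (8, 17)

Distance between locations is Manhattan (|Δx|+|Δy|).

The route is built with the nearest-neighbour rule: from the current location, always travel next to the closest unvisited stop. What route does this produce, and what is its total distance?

72 along Pine → Hadley → Ash → Elm → Fern → Denton → Pine.

Pine → [Hadley:11 / Ash:12 / Elm:14 / Fern:17 / Denton:31] → Hadley (11)
Hadley → [Ash:1 / Elm:3 / Fern:10 / Denton:20] → Ash (1)
Ash → [Elm:2 / Fern:11 / Denton:21] → Elm (2)
Elm → [Fern:13 / Denton:23] → Fern (13)
Fern → [Denton:14] → Denton (14)
Return Denton→Pine: 31.
Total = 11 + 1 + 2 + 13 + 14 + 31 = 72.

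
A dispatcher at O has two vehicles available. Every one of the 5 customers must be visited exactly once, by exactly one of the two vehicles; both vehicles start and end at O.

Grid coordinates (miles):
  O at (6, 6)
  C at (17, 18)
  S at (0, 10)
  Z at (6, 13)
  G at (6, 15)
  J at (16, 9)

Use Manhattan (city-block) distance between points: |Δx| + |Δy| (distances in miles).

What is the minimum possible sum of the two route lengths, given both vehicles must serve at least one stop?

66 miles — the smallest possible combined total.

There are 2^4 − 1 = 15 ways to divide the 5 stops into two non-empty groups. For each, the best each vehicle can do is its own shortest tour through its group:
  {C} + {S, Z, G, J}: 46 + 50 = 96
  {S} + {C, Z, G, J}: 20 + 46 = 66
  {C, S} + {Z, G, J}: 58 + 38 = 96
  {Z} + {C, S, G, J}: 14 + 58 = 72
  {C, Z} + {S, G, J}: 46 + 50 = 96
  {S, Z} + {C, G, J}: 26 + 46 = 72
  … (15 splits in total)
Best: vehicle 1 O → S → O = 20; vehicle 2 O → Z → G → C → J → O = 46; combined 66.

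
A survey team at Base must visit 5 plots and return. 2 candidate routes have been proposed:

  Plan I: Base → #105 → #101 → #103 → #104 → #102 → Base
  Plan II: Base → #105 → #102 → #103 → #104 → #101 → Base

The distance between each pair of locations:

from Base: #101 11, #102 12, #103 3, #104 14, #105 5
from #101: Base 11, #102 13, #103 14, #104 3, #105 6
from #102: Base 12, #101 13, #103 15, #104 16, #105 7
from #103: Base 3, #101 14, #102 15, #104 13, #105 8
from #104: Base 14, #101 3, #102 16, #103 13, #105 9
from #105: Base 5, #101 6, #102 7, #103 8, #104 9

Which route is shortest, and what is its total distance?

Plan I: 5 + 6 + 14 + 13 + 16 + 12 = 66
Plan II: 5 + 7 + 15 + 13 + 3 + 11 = 54

Shortest is Plan II, total 54.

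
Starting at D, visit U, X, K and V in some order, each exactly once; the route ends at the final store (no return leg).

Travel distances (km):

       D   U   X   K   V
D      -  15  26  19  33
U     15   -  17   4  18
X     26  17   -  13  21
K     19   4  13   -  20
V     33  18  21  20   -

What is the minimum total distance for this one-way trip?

There are 4! = 24 possible orderings.
D→U→X→K→V: 15+17+13+20 = 65
D→U→X→V→K: 15+17+21+20 = 73
D→U→K→X→V: 15+4+13+21 = 53
D→U→K→V→X: 15+4+20+21 = 60
D→U→V→X→K: 15+18+21+13 = 67
D→U→V→K→X: 15+18+20+13 = 66
D→X→U→K→V: 26+17+4+20 = 67
D→X→U→V→K: 26+17+18+20 = 81
D→X→K→U→V: 26+13+4+18 = 61
D→X→K→V→U: 26+13+20+18 = 77
D→X→V→U→K: 26+21+18+4 = 69
D→X→V→K→U: 26+21+20+4 = 71
D→K→U→X→V: 19+4+17+21 = 61
D→K→U→V→X: 19+4+18+21 = 62
… (10 more)
The minimum is 53.
One shortest path: D → U → K → X → V.

53 km — the minimum one-way total.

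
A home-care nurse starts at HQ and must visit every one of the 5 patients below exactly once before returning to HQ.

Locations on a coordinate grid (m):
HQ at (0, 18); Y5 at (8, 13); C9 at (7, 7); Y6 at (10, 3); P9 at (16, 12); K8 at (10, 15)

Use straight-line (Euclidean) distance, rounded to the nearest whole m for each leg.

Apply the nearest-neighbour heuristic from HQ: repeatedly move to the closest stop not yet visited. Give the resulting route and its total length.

HQ → [Y5:9 / K8:10 / C9:13 / P9:17 / Y6:18] → Y5 (9)
Y5 → [K8:3 / C9:6 / P9:8 / Y6:10] → K8 (3)
K8 → [P9:7 / C9:9 / Y6:12] → P9 (7)
P9 → [C9:10 / Y6:11] → C9 (10)
C9 → [Y6:5] → Y6 (5)
Return Y6→HQ: 18.
Total = 9 + 3 + 7 + 10 + 5 + 18 = 52.

52 m along HQ → Y5 → K8 → P9 → C9 → Y6 → HQ.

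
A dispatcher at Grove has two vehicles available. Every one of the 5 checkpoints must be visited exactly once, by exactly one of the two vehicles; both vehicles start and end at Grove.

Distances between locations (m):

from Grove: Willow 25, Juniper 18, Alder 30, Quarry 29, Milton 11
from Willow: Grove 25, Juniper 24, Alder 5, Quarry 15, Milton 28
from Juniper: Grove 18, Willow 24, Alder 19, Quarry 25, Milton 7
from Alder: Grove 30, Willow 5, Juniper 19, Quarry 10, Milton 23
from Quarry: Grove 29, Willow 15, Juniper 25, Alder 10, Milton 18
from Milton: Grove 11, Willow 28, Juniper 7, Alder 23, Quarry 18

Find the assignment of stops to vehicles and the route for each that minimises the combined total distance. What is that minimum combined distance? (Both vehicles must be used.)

Try each way of splitting the stops between the two vehicles (each non-empty) and, for each split, find the best tour for each vehicle:
  {Willow} + {Juniper, Alder, Quarry, Milton}: 50 + 76 = 126
  {Juniper} + {Willow, Alder, Quarry, Milton}: 36 + 69 = 105
  {Willow, Juniper} + {Alder, Quarry, Milton}: 67 + 69 = 136
  {Alder} + {Willow, Juniper, Quarry, Milton}: 60 + 83 = 143
  {Willow, Alder} + {Juniper, Quarry, Milton}: 60 + 72 = 132
  {Juniper, Alder} + {Willow, Quarry, Milton}: 67 + 69 = 136
  … (15 splits in total)
Best: vehicle 1 Grove → Juniper → Grove = 36; vehicle 2 Grove → Willow → Alder → Quarry → Milton → Grove = 69; combined 105.

Minimum combined distance: 105 m.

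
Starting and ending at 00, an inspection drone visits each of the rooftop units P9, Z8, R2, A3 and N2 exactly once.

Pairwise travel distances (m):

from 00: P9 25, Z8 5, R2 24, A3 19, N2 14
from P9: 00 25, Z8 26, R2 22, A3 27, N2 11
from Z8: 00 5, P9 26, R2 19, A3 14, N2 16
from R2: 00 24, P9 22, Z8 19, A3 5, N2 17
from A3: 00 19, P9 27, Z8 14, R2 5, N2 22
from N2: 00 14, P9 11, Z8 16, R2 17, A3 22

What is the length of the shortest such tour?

There are 60 distinct closed tours to check (reversals are equivalent).
00 → P9 → Z8 → R2 → A3 → N2 → 00: 25+26+19+5+22+14 = 111
00 → P9 → Z8 → R2 → N2 → A3 → 00: 25+26+19+17+22+19 = 128
00 → P9 → Z8 → A3 → R2 → N2 → 00: 25+26+14+5+17+14 = 101
00 → P9 → Z8 → A3 → N2 → R2 → 00: 25+26+14+22+17+24 = 128
00 → P9 → Z8 → N2 → R2 → A3 → 00: 25+26+16+17+5+19 = 108
00 → P9 → Z8 → N2 → A3 → R2 → 00: 25+26+16+22+5+24 = 118
00 → P9 → R2 → Z8 → A3 → N2 → 00: 25+22+19+14+22+14 = 116
00 → P9 → R2 → Z8 → N2 → A3 → 00: 25+22+19+16+22+19 = 123
00 → P9 → R2 → A3 → Z8 → N2 → 00: 25+22+5+14+16+14 = 96
00 → P9 → R2 → A3 → N2 → Z8 → 00: 25+22+5+22+16+5 = 95
00 → P9 → R2 → N2 → Z8 → A3 → 00: 25+22+17+16+14+19 = 113
00 → P9 → R2 → N2 → A3 → Z8 → 00: 25+22+17+22+14+5 = 105
00 → P9 → A3 → Z8 → R2 → N2 → 00: 25+27+14+19+17+14 = 116
00 → P9 → A3 → Z8 → N2 → R2 → 00: 25+27+14+16+17+24 = 123
… (46 more)
00 → Z8 → A3 → R2 → P9 → N2 → 00: 5+14+5+22+11+14 = 71  ← best
The minimum is 71.
One optimal route: 00 → Z8 → A3 → R2 → P9 → N2 → 00 (or its reverse).

71 m — the shortest possible round trip.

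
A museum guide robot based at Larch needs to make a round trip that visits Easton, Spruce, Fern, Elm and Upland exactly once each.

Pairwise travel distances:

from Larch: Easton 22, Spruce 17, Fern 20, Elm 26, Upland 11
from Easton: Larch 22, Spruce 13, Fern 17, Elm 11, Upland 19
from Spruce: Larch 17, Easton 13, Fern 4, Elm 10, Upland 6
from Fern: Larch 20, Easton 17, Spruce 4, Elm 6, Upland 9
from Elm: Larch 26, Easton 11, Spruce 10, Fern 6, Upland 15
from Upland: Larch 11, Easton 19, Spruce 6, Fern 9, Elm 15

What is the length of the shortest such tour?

With 5 stops there are 5!/2 = 60 distinct round trips (a route and its reverse cost the same).
Larch-Easton-Spruce-Fern-Elm-Upland-Larch: 22+13+4+6+15+11 = 71
Larch-Easton-Spruce-Fern-Upland-Elm-Larch: 22+13+4+9+15+26 = 89
Larch-Easton-Spruce-Elm-Fern-Upland-Larch: 22+13+10+6+9+11 = 71
Larch-Easton-Spruce-Elm-Upland-Fern-Larch: 22+13+10+15+9+20 = 89
Larch-Easton-Spruce-Upland-Fern-Elm-Larch: 22+13+6+9+6+26 = 82
Larch-Easton-Spruce-Upland-Elm-Fern-Larch: 22+13+6+15+6+20 = 82
Larch-Easton-Fern-Spruce-Elm-Upland-Larch: 22+17+4+10+15+11 = 79
Larch-Easton-Fern-Spruce-Upland-Elm-Larch: 22+17+4+6+15+26 = 90
Larch-Easton-Fern-Elm-Spruce-Upland-Larch: 22+17+6+10+6+11 = 72
Larch-Easton-Fern-Elm-Upland-Spruce-Larch: 22+17+6+15+6+17 = 83
Larch-Easton-Fern-Upland-Spruce-Elm-Larch: 22+17+9+6+10+26 = 90
Larch-Easton-Fern-Upland-Elm-Spruce-Larch: 22+17+9+15+10+17 = 90
Larch-Easton-Elm-Spruce-Fern-Upland-Larch: 22+11+10+4+9+11 = 67
Larch-Easton-Elm-Spruce-Upland-Fern-Larch: 22+11+10+6+9+20 = 78
… (46 more)
Larch-Easton-Elm-Fern-Spruce-Upland-Larch: 22+11+6+4+6+11 = 60  ← best
The minimum is 60.
One optimal route: Larch → Easton → Elm → Fern → Spruce → Upland → Larch (or its reverse).

Minimum total distance: 60.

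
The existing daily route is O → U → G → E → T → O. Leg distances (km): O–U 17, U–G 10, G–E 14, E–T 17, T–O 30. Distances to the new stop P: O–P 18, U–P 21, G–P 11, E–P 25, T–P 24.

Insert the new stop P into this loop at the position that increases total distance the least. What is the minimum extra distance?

Insertion cost between consecutive stops i–j is d(i,P) + d(P,j) − d(i,j):
  between O and U: 18 + 21 − 17 = 22
  between U and G: 21 + 11 − 10 = 22
  between G and E: 11 + 25 − 14 = 22
  between E and T: 25 + 24 − 17 = 32
  between T and O: 24 + 18 − 30 = 12
Cheapest insertion is between T and O, adding 12.
New total = 88 + 12 = 100.

Minimum extra distance: 12 km, inserting P between T and O.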